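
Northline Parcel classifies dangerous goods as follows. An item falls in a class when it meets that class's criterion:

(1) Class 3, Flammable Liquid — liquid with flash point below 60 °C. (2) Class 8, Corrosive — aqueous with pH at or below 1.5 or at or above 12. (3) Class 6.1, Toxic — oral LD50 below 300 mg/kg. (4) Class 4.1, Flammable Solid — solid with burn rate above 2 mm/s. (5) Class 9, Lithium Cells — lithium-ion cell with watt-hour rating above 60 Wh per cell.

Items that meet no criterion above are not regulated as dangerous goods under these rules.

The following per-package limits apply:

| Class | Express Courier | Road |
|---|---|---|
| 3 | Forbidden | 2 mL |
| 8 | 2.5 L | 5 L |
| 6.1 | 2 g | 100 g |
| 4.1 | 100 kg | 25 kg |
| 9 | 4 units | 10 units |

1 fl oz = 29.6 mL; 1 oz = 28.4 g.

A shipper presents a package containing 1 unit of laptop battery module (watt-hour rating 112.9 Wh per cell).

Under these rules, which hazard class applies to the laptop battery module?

Watt-hour rating 112.9 Wh per cell meets the Class 9 criterion (Lithium Cells), so the laptop battery module is Class 9.

Class 9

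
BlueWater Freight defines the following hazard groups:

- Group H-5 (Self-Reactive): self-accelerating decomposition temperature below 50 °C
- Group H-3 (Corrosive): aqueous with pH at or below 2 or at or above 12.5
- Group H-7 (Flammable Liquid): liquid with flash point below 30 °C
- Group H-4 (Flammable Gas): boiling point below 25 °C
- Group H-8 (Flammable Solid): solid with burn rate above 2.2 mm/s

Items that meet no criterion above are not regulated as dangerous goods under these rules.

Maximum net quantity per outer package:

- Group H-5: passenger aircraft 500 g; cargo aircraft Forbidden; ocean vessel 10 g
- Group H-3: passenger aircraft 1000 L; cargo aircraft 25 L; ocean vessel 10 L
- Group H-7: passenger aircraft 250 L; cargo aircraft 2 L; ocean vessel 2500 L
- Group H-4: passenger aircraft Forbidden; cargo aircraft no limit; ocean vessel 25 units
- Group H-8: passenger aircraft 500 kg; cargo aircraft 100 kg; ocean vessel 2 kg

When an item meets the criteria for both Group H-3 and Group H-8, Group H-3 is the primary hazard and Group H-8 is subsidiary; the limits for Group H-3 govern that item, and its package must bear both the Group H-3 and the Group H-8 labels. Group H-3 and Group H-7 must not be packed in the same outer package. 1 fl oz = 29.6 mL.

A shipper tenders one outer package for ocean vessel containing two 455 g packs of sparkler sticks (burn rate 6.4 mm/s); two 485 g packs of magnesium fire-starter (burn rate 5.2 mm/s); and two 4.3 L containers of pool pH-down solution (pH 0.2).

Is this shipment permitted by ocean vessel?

Yes

Sparkler sticks: burn rate 6.4 mm/s > 2.2 mm/s → Group H-8 (Flammable Solid).
Magnesium fire-starter: burn rate 5.2 mm/s > 2.2 mm/s → Group H-8 (Flammable Solid).
The pool pH-down solution has pH 0.2, which is ≤ 2, so it is Group H-3 (Corrosive).
Group H-8 net quantity: (two 455 g packs = 910 g) + (two 485 g packs = 970 g) = 1.88 kg.
1.88 kg ≤ 2 kg (ocean vessel limit, Group H-8) — within limit.
Group H-3 quantity: two 4.3 L containers = 8.6 L.
8.6 L is within the ocean vessel limit of 10 L for Group H-3.
The segregation rule (Group H-3 with Group H-7) does not apply to Group H-8 with Group H-3.
Every hazard group is within its ocean vessel limit and no segregation rule is violated.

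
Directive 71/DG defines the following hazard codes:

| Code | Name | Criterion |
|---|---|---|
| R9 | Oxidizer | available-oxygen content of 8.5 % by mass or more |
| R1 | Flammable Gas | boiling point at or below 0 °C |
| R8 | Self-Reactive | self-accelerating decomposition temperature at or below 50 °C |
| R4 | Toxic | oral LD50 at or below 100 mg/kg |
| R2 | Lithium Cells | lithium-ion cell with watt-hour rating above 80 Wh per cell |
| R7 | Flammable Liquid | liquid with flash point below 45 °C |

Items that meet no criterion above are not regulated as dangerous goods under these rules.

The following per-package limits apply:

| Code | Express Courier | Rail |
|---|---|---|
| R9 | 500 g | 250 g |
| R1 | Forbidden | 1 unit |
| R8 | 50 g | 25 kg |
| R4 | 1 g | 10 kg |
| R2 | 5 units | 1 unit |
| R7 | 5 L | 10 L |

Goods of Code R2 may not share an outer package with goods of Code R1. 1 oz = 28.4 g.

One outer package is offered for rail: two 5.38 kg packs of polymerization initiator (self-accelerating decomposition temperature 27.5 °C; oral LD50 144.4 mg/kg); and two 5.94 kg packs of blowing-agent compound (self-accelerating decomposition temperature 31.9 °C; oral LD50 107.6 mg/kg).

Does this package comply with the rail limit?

Yes

The polymerization initiator has self-accelerating decomposition temperature 27.5 °C, which is ≤ 50 °C, so it is Code R8 (Self-Reactive).
Self-accelerating decomposition temperature 31.9 °C meets the Code R8 criterion (Self-Reactive), so the blowing-agent compound is Code R8.
Total Code R8: (two 5.38 kg packs = 10.76 kg) + (two 5.94 kg packs = 11.88 kg) = 22.64 kg.
22.64 kg ≤ 25 kg (rail limit, Code R8) — within limit.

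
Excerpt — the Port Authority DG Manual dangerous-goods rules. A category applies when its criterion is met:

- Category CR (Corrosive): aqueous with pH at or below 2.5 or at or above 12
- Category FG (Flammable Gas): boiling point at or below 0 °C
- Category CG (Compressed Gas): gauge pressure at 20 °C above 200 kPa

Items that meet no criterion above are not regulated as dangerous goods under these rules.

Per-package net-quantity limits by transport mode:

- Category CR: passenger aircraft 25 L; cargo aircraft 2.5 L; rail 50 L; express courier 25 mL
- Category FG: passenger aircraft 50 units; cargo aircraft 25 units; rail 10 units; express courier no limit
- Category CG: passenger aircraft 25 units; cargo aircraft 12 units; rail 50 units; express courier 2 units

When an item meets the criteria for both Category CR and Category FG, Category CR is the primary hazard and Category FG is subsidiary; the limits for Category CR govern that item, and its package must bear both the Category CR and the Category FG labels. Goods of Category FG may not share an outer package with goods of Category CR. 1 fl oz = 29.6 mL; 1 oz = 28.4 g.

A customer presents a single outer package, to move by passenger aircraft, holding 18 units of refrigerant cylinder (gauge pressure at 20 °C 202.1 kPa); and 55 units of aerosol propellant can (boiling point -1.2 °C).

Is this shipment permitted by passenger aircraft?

No

With gauge pressure at 20 °C 202.1 kPa (> 200 kPa), the refrigerant cylinder falls in Category CG.
With boiling point -1.2 °C (≤ 0 °C), the aerosol propellant can falls in Category FG.
Category FG quantity: 55 units.
55 units > 50 units (passenger aircraft limit, Category FG) — over the limit.
Category CG quantity: 18 units.
18 units is within the passenger aircraft limit of 25 units for Category CG.
The segregation rule (Category FG with Category CR) does not apply to Category FG with Category CG.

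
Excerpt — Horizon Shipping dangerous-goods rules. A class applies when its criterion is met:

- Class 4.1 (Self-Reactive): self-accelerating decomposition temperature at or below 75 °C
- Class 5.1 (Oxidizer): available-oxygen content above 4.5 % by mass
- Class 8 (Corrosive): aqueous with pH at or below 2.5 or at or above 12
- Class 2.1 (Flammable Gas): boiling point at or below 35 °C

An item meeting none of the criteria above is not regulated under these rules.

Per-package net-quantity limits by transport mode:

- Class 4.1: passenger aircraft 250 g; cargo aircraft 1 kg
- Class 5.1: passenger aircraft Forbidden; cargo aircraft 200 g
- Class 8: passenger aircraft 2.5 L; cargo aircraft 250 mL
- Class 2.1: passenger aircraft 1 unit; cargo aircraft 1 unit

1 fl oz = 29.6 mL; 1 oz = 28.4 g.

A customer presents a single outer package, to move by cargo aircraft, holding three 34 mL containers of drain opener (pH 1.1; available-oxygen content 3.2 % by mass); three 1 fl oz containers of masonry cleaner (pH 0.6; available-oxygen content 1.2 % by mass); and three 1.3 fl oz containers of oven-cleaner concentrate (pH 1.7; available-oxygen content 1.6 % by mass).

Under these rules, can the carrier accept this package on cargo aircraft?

The drain opener has pH 1.1, which is ≤ 2.5, so it is Class 8 (Corrosive).
Masonry cleaner: pH 0.6 ≤ 2.5 → Class 8 (Corrosive).
The oven-cleaner concentrate has pH 1.7, which is ≤ 2.5, so it is Class 8 (Corrosive).
Class 8 net quantity: (three 34 mL containers = 102 mL) + (three 1 fl oz containers = 88.8 mL) + (three 1.3 fl oz containers = 115.44 mL) = 306.24 mL.
That exceeds the Class 8 cargo aircraft limit of 250 mL.

No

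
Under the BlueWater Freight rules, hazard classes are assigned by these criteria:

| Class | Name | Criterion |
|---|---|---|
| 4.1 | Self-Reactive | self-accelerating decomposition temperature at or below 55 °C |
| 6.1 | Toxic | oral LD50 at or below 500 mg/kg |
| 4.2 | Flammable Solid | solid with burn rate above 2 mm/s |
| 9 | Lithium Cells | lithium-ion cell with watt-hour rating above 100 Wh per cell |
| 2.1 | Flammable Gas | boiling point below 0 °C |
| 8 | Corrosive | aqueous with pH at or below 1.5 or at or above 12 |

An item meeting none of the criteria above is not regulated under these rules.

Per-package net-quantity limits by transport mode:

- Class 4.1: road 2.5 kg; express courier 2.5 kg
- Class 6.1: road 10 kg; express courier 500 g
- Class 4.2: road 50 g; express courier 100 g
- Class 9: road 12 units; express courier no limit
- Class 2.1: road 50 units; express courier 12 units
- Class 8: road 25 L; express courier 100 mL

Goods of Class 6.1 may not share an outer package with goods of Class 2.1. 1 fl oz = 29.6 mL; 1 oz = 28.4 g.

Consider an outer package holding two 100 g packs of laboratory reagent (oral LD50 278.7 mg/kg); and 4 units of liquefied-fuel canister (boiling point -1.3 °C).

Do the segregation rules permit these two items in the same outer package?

Oral LD50 278.7 mg/kg meets the Class 6.1 criterion (Toxic), so the laboratory reagent is Class 6.1.
With boiling point -1.3 °C (< 0 °C), the liquefied-fuel canister falls in Class 2.1.
Class 6.1 and Class 2.1 may not share an outer package.

No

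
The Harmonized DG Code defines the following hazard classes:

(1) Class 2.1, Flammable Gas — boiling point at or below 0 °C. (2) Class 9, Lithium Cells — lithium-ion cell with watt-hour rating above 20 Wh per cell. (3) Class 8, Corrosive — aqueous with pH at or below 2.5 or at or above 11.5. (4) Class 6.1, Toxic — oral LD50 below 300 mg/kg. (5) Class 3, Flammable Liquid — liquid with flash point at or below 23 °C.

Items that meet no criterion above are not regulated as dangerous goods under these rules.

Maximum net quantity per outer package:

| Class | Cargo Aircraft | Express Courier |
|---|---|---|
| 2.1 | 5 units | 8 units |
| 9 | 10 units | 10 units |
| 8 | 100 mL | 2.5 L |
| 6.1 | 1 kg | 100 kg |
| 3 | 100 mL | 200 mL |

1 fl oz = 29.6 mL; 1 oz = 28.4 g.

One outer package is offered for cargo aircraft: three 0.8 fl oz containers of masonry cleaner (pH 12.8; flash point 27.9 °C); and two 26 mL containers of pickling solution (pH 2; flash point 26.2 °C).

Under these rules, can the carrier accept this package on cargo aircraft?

No

pH 12.8 meets the Class 8 criterion (Corrosive), so the masonry cleaner is Class 8.
With pH 2 (≤ 2.5), the pickling solution falls in Class 8.
Total Class 8: (three 0.8 fl oz containers = 71.04 mL) + (two 26 mL containers = 52 mL) = 123.04 mL.
123.04 mL > 100 mL (cargo aircraft limit, Class 8) — over the limit.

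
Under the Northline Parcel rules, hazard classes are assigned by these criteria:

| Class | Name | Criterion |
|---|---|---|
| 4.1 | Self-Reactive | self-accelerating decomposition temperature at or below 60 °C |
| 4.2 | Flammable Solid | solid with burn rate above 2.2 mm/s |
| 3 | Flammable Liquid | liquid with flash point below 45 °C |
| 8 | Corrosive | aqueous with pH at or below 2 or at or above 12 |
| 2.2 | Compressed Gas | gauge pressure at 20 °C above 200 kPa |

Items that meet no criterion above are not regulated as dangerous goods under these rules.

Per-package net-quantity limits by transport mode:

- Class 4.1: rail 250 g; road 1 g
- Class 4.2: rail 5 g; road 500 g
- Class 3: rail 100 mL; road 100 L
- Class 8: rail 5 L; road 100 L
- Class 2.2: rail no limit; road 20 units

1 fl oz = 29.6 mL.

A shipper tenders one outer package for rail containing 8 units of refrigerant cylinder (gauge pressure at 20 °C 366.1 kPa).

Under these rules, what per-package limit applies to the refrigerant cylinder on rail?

Gauge pressure at 20 °C 366.1 kPa meets the Class 2.2 criterion (Compressed Gas), so the refrigerant cylinder is Class 2.2.
The rail limit for Class 2.2 is no limit.

no limit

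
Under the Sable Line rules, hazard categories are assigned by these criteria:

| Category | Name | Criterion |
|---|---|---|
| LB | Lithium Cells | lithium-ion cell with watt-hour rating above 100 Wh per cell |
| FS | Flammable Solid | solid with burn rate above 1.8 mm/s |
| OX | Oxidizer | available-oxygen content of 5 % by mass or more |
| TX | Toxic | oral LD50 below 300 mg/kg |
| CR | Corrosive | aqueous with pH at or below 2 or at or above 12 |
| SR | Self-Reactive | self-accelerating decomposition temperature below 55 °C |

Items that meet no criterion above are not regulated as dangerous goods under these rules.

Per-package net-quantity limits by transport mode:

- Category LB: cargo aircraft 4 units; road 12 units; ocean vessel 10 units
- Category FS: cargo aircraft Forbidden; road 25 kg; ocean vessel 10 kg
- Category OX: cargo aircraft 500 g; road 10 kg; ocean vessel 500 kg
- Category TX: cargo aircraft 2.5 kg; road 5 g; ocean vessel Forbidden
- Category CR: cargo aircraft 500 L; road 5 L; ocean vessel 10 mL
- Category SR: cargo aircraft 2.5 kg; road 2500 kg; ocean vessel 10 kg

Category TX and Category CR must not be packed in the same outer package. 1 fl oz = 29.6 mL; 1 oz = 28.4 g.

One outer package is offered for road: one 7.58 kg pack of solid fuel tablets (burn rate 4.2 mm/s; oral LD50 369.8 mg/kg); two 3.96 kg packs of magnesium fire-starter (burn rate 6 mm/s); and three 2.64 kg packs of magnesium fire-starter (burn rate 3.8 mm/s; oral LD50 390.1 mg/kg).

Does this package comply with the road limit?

Yes

With burn rate 4.2 mm/s (> 1.8 mm/s), the solid fuel tablets fall in Category FS.
With burn rate 6 mm/s (> 1.8 mm/s), the magnesium fire-starter falls in Category FS.
With burn rate 3.8 mm/s (> 1.8 mm/s), the magnesium fire-starter falls in Category FS.
Category FS net quantity: 7.58 kg + (two 3.96 kg packs = 7.92 kg) + (three 2.64 kg packs = 7.92 kg) = 23.42 kg.
23.42 kg ≤ 25 kg (road limit, Category FS) — within limit.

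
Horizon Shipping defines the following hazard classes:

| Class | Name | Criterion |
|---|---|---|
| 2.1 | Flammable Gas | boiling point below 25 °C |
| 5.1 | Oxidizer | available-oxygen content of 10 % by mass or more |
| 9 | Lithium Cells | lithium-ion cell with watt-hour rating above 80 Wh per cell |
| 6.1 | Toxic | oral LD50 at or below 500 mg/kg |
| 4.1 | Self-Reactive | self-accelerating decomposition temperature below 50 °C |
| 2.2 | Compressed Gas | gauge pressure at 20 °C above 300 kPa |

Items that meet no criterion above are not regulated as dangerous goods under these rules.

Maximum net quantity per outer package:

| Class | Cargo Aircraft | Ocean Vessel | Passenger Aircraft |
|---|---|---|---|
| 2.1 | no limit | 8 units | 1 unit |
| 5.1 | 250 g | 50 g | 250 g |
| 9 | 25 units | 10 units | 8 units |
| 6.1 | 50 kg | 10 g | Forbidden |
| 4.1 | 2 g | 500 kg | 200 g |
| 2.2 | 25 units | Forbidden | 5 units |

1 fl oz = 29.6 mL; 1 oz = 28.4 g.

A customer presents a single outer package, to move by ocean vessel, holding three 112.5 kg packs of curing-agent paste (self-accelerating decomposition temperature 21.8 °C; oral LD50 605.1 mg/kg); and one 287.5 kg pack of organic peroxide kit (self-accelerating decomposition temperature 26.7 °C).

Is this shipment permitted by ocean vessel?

No

The curing-agent paste has self-accelerating decomposition temperature 21.8 °C, which is < 50 °C, so it is Class 4.1 (Self-Reactive).
With self-accelerating decomposition temperature 26.7 °C (< 50 °C), the organic peroxide kit falls in Class 4.1.
Total Class 4.1: (three 112.5 kg packs = 337.5 kg) + 287.5 kg = 625 kg.
625 kg exceeds the ocean vessel limit of 500 kg for Class 4.1.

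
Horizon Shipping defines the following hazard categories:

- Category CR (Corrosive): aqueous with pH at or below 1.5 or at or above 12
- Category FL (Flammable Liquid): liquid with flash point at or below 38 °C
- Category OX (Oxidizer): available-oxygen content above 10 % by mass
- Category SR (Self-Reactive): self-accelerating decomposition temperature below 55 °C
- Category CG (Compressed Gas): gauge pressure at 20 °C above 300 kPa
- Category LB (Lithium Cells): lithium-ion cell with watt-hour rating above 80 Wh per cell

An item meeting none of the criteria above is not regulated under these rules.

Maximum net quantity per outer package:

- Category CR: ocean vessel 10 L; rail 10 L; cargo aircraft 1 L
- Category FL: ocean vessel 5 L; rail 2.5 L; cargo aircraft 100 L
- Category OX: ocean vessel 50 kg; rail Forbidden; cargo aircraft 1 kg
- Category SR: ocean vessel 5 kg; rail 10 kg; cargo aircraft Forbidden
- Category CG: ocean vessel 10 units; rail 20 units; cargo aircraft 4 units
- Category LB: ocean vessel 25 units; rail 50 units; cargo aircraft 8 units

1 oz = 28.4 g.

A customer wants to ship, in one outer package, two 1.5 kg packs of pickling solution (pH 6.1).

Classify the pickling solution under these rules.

pH 6.1 is between 1.5 and 12, so Category CR does not apply.
No criterion is met, so the item is not regulated.

Not regulated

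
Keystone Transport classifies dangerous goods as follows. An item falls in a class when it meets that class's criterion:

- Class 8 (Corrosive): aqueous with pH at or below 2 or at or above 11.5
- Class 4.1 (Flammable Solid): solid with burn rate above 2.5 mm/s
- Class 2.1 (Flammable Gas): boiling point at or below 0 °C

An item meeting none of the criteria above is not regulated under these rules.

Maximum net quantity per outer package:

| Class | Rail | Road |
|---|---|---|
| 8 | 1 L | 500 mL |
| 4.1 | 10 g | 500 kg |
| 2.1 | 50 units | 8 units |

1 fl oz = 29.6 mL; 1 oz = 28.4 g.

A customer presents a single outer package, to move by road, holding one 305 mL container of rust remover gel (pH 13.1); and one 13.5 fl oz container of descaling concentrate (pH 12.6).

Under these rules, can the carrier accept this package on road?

No

pH 13.1 meets the Class 8 criterion (Corrosive), so the rust remover gel is Class 8.
Descaling concentrate: pH 12.6 ≥ 11.5 → Class 8 (Corrosive).
Total Class 8: 305 mL + (one 13.5 fl oz container = 399.6 mL) = 704.6 mL.
704.6 mL > 500 mL (road limit, Class 8) — over the limit.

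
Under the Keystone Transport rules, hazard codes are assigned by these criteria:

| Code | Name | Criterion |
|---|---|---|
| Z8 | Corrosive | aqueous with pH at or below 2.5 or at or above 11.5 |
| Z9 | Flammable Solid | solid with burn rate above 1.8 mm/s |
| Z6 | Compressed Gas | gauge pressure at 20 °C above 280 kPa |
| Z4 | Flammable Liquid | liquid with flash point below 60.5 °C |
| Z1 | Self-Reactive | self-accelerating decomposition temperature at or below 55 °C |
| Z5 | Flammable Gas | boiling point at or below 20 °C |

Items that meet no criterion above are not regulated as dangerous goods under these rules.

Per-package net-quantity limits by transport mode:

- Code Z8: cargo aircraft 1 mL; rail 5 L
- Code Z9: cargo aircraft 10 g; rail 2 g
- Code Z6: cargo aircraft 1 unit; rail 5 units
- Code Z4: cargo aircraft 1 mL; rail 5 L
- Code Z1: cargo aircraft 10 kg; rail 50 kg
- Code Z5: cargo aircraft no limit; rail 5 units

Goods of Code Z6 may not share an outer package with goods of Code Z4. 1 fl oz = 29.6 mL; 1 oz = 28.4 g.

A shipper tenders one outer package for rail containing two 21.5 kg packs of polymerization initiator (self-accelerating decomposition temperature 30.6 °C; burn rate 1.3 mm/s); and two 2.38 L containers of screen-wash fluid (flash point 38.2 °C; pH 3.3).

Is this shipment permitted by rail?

Self-accelerating decomposition temperature 30.6 °C meets the Code Z1 criterion (Self-Reactive), so the polymerization initiator is Code Z1.
With flash point 38.2 °C (< 60.5 °C), the screen-wash fluid falls in Code Z4.
Code Z1 quantity: two 21.5 kg packs = 43 kg.
43 kg is within the rail limit of 50 kg for Code Z1.
Code Z4 quantity: two 2.38 L containers = 4.76 L.
4.76 L is within the rail limit of 5 L for Code Z4.
The segregation rule (Code Z6 with Code Z4) does not apply to Code Z1 with Code Z4.
Every hazard code is within its rail limit and no segregation rule is violated.

Yes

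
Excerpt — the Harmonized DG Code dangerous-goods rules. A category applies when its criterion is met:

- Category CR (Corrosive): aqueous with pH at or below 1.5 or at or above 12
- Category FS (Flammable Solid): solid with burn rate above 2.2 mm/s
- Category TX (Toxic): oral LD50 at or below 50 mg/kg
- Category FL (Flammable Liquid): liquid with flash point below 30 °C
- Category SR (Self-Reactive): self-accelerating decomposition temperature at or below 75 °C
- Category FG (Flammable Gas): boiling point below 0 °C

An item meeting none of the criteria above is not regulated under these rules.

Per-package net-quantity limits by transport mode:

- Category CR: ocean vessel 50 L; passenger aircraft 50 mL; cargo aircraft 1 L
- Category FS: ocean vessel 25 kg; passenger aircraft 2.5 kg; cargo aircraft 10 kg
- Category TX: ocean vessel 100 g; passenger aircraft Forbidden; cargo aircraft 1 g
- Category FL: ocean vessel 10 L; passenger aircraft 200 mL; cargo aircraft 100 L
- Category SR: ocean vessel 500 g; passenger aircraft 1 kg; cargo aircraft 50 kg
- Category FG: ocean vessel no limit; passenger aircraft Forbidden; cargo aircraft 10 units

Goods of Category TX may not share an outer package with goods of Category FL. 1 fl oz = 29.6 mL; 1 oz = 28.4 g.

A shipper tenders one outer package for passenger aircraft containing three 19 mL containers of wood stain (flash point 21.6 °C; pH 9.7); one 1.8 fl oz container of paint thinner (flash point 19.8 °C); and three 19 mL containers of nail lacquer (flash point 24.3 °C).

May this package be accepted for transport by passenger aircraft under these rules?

With flash point 21.6 °C (< 30 °C), the wood stain falls in Category FL.
Flash point 19.8 °C meets the Category FL criterion (Flammable Liquid), so the paint thinner is Category FL.
Nail lacquer: flash point 24.3 °C < 30 °C → Category FL (Flammable Liquid).
Total Category FL: (three 19 mL containers = 57 mL) + (one 1.8 fl oz container = 53.28 mL) + (three 19 mL containers = 57 mL) = 167.28 mL.
That is within the Category FL passenger aircraft limit of 200 mL.

Yes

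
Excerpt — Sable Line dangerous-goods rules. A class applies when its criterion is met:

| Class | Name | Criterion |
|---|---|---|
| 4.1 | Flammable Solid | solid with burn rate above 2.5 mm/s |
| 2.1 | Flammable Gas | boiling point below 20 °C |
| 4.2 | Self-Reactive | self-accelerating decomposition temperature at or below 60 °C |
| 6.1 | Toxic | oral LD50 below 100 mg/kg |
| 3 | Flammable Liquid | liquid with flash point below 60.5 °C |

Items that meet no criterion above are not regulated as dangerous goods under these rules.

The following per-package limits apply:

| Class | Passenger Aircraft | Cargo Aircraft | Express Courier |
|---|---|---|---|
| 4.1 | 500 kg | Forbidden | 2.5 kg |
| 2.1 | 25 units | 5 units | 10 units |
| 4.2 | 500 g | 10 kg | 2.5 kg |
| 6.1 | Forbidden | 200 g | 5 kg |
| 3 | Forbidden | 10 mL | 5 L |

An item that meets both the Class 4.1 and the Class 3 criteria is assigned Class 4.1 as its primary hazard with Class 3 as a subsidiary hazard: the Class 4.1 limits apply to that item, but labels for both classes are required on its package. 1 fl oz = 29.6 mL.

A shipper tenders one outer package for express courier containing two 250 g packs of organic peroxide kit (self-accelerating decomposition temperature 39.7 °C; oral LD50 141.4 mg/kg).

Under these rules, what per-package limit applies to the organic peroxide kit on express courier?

Self-accelerating decomposition temperature 39.7 °C meets the Class 4.2 criterion (Self-Reactive), so the organic peroxide kit is Class 4.2.
The express courier limit for Class 4.2 is 2.5 kg.

2.5 kg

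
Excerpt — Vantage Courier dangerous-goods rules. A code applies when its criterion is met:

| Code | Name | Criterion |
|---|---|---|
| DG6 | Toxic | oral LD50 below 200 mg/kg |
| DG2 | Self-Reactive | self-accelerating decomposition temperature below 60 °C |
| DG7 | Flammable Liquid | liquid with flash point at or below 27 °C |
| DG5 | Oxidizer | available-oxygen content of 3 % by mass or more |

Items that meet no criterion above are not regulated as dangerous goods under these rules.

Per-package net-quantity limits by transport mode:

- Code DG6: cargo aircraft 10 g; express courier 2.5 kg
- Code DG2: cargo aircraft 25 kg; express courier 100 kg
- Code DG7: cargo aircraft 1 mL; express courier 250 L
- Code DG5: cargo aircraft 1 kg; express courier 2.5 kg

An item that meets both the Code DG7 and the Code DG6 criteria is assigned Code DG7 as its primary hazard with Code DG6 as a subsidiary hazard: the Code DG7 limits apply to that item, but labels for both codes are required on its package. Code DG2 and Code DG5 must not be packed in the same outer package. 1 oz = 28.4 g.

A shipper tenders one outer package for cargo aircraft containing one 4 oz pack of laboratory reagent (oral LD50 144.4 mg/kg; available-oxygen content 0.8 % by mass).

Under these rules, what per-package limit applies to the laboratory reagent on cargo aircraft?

10 g

The laboratory reagent has oral LD50 144.4 mg/kg, which is < 200 mg/kg, so it is Code DG6 (Toxic).
The cargo aircraft limit for Code DG6 is 10 g.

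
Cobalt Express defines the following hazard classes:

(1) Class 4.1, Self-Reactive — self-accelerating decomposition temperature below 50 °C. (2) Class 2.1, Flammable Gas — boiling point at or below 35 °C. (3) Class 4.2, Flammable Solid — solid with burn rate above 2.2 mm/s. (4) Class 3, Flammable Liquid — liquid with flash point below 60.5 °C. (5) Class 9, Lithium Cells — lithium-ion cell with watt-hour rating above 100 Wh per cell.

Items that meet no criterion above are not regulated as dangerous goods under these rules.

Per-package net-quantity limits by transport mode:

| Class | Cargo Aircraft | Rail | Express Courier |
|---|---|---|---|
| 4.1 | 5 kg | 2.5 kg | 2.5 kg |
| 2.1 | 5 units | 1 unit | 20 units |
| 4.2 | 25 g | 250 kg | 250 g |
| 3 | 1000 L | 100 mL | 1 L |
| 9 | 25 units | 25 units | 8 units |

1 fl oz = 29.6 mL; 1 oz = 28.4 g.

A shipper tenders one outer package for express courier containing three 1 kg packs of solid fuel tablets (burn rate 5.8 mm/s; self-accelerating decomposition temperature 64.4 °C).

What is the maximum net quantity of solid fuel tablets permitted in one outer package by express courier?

With burn rate 5.8 mm/s (> 2.2 mm/s), the solid fuel tablets fall in Class 4.2.
The express courier limit for Class 4.2 is 250 g.

250 g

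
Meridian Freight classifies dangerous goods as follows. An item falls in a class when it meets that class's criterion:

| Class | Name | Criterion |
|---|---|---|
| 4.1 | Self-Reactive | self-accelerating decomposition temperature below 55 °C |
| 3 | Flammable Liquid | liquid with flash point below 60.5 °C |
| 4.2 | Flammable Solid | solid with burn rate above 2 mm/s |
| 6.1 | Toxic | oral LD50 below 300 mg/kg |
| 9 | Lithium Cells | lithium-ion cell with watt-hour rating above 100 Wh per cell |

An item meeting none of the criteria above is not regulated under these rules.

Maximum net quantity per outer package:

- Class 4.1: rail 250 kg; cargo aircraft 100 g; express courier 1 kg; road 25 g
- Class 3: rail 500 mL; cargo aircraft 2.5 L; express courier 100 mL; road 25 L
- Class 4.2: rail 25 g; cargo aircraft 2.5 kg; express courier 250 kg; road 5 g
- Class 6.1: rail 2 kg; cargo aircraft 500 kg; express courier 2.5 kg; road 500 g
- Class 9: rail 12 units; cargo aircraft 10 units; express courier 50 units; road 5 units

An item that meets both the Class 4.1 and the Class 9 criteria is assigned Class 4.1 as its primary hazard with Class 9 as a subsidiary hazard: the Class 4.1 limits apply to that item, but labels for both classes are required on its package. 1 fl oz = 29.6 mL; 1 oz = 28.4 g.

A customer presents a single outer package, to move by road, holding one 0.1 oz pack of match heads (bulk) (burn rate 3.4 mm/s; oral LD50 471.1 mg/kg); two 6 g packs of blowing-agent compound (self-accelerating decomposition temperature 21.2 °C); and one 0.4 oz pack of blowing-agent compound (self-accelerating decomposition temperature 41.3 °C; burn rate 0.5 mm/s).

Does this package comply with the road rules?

Yes

Burn rate 3.4 mm/s meets the Class 4.2 criterion (Flammable Solid), so the match heads (bulk) are Class 4.2.
The blowing-agent compound has self-accelerating decomposition temperature 21.2 °C, which is < 55 °C, so it is Class 4.1 (Self-Reactive).
Blowing-agent compound: self-accelerating decomposition temperature 41.3 °C < 55 °C → Class 4.1 (Self-Reactive).
Class 4.1 net quantity: (two 6 g packs = 12 g) + (one 0.4 oz pack = 11.36 g) = 23.36 g.
23.36 g ≤ 25 g (road limit, Class 4.1) — within limit.
Class 4.2 quantity: one 0.1 oz pack = 2.84 g.
2.84 g is within the road limit of 5 g for Class 4.2.
Every hazard class is within its road limit and no segregation rule is violated.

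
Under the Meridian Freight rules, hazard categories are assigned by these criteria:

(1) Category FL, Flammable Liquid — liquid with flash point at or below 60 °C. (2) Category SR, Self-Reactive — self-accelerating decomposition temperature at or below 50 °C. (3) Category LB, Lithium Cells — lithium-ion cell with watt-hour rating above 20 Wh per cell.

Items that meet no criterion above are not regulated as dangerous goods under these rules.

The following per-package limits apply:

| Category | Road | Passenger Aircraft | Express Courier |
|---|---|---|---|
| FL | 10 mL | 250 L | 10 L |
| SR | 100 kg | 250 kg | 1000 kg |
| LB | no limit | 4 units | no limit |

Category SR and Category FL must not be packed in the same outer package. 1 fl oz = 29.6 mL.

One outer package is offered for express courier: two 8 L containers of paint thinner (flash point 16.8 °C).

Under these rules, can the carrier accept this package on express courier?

No

With flash point 16.8 °C (≤ 60 °C), the paint thinner falls in Category FL.
Category FL quantity: two 8 L containers = 16 L.
16 L exceeds the express courier limit of 10 L for Category FL.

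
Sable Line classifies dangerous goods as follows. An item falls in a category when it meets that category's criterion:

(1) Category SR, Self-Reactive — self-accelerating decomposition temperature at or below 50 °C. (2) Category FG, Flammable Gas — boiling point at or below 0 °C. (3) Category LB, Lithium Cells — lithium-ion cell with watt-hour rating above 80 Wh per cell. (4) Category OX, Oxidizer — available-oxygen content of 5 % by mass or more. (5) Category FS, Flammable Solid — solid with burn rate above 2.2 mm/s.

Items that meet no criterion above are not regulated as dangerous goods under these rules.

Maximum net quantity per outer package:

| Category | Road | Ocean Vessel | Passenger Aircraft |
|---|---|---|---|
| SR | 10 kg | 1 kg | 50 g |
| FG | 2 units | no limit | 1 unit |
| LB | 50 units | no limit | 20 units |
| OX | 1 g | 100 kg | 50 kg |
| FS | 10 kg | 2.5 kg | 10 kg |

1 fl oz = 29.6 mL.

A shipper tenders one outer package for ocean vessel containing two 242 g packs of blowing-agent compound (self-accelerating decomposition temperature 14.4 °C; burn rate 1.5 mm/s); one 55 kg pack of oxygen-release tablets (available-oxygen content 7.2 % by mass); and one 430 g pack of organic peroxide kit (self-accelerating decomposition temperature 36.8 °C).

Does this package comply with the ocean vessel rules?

With self-accelerating decomposition temperature 14.4 °C (≤ 50 °C), the blowing-agent compound falls in Category SR.
The oxygen-release tablets have available-oxygen content 7.2 % by mass, which is ≥ 5 % by mass, so they are Category OX (Oxidizer).
With self-accelerating decomposition temperature 36.8 °C (≤ 50 °C), the organic peroxide kit falls in Category SR.
Total Category SR: (two 242 g packs = 484 g) + 430 g = 914 g.
914 g is within the ocean vessel limit of 1 kg for Category SR.
Category OX quantity: 55 kg.
55 kg is within the ocean vessel limit of 100 kg for Category OX.
Every hazard category is within its ocean vessel limit and no segregation rule is violated.

Yes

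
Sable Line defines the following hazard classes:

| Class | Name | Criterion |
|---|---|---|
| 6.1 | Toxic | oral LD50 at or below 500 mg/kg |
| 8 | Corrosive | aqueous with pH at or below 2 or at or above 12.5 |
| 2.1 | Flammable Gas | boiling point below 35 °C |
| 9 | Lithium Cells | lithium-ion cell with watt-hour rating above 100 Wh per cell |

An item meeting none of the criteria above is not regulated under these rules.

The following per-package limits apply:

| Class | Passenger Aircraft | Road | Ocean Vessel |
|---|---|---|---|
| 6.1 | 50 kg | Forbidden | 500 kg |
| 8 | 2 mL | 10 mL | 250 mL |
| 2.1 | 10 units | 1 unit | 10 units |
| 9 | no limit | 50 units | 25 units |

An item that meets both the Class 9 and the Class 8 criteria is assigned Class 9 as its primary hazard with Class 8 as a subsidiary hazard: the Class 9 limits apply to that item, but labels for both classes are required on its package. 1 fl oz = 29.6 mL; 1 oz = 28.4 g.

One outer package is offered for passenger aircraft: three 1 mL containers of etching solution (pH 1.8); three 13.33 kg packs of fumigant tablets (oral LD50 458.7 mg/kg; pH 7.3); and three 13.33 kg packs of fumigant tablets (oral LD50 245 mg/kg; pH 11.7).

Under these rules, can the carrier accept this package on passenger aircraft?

No

The etching solution has pH 1.8, which is ≤ 2, so it is Class 8 (Corrosive).
Oral LD50 458.7 mg/kg meets the Class 6.1 criterion (Toxic), so the fumigant tablets are Class 6.1.
With oral LD50 245 mg/kg (≤ 500 mg/kg), the fumigant tablets fall in Class 6.1.
Class 6.1 net quantity: (three 13.33 kg packs = 39.99 kg) + (three 13.33 kg packs = 39.99 kg) = 79.98 kg.
That exceeds the Class 6.1 passenger aircraft limit of 50 kg.
Class 8 quantity: three 1 mL containers = 3 mL.
3 mL exceeds the passenger aircraft limit of 2 mL for Class 8.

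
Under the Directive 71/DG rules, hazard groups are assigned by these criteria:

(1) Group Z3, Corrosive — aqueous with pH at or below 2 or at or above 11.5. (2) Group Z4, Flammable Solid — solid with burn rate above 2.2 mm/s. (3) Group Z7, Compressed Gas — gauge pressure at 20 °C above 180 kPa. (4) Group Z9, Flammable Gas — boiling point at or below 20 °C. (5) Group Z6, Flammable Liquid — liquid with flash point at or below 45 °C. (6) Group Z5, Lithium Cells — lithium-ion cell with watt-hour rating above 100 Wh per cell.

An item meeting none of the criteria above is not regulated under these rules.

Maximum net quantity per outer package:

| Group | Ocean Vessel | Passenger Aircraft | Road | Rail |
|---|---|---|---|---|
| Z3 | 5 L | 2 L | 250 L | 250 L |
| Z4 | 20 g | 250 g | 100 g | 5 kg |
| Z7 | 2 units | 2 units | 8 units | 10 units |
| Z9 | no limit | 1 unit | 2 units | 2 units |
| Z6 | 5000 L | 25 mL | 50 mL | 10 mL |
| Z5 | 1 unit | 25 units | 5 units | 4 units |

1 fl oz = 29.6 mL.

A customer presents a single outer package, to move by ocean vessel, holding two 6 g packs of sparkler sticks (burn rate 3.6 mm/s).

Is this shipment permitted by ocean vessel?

With burn rate 3.6 mm/s (> 2.2 mm/s), the sparkler sticks fall in Group Z4.
Group Z4 quantity: two 6 g packs = 12 g.
12 g ≤ 20 g (ocean vessel limit, Group Z4) — within limit.

Yes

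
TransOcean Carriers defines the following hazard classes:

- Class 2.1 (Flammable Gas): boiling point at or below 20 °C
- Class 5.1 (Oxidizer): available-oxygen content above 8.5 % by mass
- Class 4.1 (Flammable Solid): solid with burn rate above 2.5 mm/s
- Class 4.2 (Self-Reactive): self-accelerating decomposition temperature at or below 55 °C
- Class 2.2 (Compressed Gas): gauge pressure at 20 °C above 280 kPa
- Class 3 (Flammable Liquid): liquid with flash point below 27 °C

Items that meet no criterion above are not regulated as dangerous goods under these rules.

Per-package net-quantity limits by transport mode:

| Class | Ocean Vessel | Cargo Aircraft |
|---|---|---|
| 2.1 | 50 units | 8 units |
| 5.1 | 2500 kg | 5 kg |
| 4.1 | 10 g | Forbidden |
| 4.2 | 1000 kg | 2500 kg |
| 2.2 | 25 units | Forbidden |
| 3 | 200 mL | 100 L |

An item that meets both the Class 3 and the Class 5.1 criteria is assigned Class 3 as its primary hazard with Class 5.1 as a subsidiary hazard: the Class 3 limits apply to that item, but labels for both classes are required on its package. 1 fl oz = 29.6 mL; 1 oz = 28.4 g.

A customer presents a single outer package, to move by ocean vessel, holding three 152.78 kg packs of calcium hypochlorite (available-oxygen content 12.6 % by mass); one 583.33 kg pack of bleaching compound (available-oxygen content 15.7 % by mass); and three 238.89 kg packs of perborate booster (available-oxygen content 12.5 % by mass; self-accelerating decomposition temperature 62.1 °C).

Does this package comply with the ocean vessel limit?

Yes

Available-oxygen content 12.6 % by mass meets the Class 5.1 criterion (Oxidizer), so the calcium hypochlorite is Class 5.1.
With available-oxygen content 15.7 % by mass (> 8.5 % by mass), the bleaching compound falls in Class 5.1.
The perborate booster has available-oxygen content 12.5 % by mass, which is > 8.5 % by mass, so it is Class 5.1 (Oxidizer).
Class 5.1 net quantity: (three 152.78 kg packs = 458.34 kg) + 583.33 kg + (three 238.89 kg packs = 716.67 kg) = 1758.34 kg.
1758.34 kg is within the ocean vessel limit of 2500 kg for Class 5.1.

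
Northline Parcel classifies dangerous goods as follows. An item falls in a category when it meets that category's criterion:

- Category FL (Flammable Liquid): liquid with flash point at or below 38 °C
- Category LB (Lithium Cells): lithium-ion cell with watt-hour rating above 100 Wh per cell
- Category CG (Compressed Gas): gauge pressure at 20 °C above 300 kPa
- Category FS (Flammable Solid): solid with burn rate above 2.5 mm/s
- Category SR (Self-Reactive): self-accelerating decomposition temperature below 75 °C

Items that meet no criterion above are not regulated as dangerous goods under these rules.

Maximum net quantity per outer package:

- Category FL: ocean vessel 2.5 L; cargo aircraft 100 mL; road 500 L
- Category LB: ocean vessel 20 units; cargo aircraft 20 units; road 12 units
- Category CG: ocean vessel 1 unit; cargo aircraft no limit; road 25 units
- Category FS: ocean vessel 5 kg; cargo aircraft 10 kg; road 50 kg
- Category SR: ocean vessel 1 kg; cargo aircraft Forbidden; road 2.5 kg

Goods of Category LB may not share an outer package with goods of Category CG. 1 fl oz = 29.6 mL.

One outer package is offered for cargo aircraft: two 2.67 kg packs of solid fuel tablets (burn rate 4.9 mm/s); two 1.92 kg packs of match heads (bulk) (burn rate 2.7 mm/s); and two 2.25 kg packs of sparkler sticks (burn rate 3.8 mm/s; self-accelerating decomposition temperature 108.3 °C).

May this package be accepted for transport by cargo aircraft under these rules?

Burn rate 4.9 mm/s meets the Category FS criterion (Flammable Solid), so the solid fuel tablets are Category FS.
Burn rate 2.7 mm/s meets the Category FS criterion (Flammable Solid), so the match heads (bulk) are Category FS.
Sparkler sticks: burn rate 3.8 mm/s > 2.5 mm/s → Category FS (Flammable Solid).
Category FS net quantity: (two 2.67 kg packs = 5.34 kg) + (two 1.92 kg packs = 3.84 kg) + (two 2.25 kg packs = 4.5 kg) = 13.68 kg.
13.68 kg > 10 kg (cargo aircraft limit, Category FS) — over the limit.

No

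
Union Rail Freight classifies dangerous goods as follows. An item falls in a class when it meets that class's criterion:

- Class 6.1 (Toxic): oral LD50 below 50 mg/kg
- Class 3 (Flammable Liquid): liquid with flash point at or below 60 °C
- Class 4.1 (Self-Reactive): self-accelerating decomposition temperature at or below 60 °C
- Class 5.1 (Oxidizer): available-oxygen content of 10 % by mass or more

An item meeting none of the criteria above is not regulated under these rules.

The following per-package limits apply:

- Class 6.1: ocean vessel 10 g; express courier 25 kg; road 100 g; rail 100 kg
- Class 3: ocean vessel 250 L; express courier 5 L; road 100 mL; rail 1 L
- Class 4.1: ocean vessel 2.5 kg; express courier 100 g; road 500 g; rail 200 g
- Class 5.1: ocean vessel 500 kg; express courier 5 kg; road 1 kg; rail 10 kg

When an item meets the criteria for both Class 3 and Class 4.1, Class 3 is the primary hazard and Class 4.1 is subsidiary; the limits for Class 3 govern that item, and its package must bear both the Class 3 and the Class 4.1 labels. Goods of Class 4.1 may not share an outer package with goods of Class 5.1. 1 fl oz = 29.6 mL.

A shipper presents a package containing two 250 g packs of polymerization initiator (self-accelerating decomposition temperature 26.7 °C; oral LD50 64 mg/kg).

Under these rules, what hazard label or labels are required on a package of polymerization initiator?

Class 4.1

With self-accelerating decomposition temperature 26.7 °C (≤ 60 °C), the polymerization initiator falls in Class 4.1.
Only the Class 4.1 label is required.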